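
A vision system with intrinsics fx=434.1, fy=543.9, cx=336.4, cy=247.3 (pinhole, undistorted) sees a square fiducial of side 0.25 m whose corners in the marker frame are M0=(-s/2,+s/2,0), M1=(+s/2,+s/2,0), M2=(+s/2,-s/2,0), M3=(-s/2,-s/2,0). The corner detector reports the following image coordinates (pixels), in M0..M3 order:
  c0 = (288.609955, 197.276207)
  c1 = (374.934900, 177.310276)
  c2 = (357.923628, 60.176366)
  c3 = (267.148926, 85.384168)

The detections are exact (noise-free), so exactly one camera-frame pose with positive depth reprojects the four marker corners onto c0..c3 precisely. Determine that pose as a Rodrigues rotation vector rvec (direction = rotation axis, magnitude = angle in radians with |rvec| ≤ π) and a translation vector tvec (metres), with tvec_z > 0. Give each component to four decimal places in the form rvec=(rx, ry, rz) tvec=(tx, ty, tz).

rvec=(0.2937, 0.1396, -0.1859) tvec=(-0.0403, -0.2519, 1.1871)

Intrinsics K: fx=434.1, fy=543.9, cx=336.4, cy=247.3
Marker side s = 0.25 m; corners in marker frame (Z=0):
  M0 = (-0.1250, +0.1250, 0)
  M1 = (+0.1250, +0.1250, 0)
  M2 = (+0.1250, -0.1250, 0)
  M3 = (-0.1250, -0.1250, 0)
Detected image corners:
  c0 = (288.609955, 197.276207) px
  c1 = (374.934900, 177.310276) px
  c2 = (357.923628, 60.176366) px
  c3 = (267.148926, 85.384168) px
Planar DLT: solve 8×8 A·h = b for H (H[2,2]=1):
  H  [+309.62682 +151.47944 +321.67063]
  H  [-107.93278 +487.89565 +131.88343]
  H  [-0.13756 +0.23089 +1.00000]
B = K⁻¹H; ‖b₁‖=0.842356, ‖b₂‖=0.842356; λ = 2/(‖b₁‖+‖b₂‖) = 1.187146, sign → tz>0 ⇒ λ=+1.187146
r₁ = λ·B[:,0] = (+0.97330,-0.16133,-0.16330); r₂ = λ·B[:,1] = (+0.20185,+0.94028,+0.27410)
r₃ = r₁×r₂ = (+0.10933,-0.29974,+0.94774); SVD([r₁ r₂ r₃]) → R = UVᵀ:
  R  [+0.97330 +0.20185 +0.10933]
  R  [-0.16133 +0.94028 -0.29974]
  R  [-0.16330 +0.27410 +0.94774]
t = (-0.04028, -0.25191, +1.18715) m
tr R = 2.861312; θ = arccos((tr R − 1)/2) = 0.374595 rad = 21.463°
axis k = ((R−Rᵀ)₃₂, (R−Rᵀ)₁₃, (R−Rᵀ)₂₁) / (2 sinθ) = (+0.784158, +0.372559, -0.496282)
rvec = θ·k = (+0.293742, +0.139559, -0.185905)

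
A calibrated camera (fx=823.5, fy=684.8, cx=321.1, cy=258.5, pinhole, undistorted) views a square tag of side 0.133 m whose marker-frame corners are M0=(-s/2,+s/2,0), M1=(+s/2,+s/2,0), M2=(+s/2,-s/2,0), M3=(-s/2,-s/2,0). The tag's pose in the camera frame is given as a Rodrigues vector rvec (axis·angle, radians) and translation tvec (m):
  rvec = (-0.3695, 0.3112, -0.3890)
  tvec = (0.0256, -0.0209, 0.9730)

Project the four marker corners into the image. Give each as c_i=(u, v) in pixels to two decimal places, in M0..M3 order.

Intrinsics K: fx=823.5, fy=684.8, cx=321.1, cy=258.5
Marker side s = 0.133 m; corners in marker frame (Z=0):
  M0 = (-0.0665, +0.0665, 0)
  M1 = (+0.0665, +0.0665, 0)
  M2 = (+0.0665, -0.0665, 0)
  M3 = (-0.0665, -0.0665, 0)
rvec = (-0.3695, 0.3112, -0.3890), |rvec| = θ = 0.62024 rad = 35.537°
Rodrigues: sinθ=0.58123, 1−cosθ=0.18626; R = I + sinθ·[k]× + (1−cosθ)·[k]×²:
    [+0.87984 +0.30886 +0.36122]
    [-0.42021 +0.86063 +0.28765]
    [-0.22203 -0.40487 +0.88701]
t = (0.0256, -0.0209, 0.9730) m
M0: Pc = R·M0+t = (-0.01237, +0.06428, +0.96084); u = 823.5·(-0.01237)/0.96084 + 321.1 = 310.4978, v = 684.8·(+0.06428)/0.96084 + 258.5 = 304.3099
M1: Pc = R·M1+t = (+0.10465, +0.00839, +0.93131); u = 823.5·(+0.10465)/0.93131 + 321.1 = 413.6344, v = 684.8·(+0.00839)/0.93131 + 258.5 = 264.6678
M2: Pc = R·M2+t = (+0.06357, -0.10608, +0.98516); u = 823.5·(+0.06357)/0.98516 + 321.1 = 374.2389, v = 684.8·(-0.10608)/0.98516 + 258.5 = 184.7650
M3: Pc = R·M3+t = (-0.05345, -0.05019, +1.01469); u = 823.5·(-0.05345)/1.01469 + 321.1 = 277.7221, v = 684.8·(-0.05019)/1.01469 + 258.5 = 224.6288

c0=(310.50, 304.31) c1=(413.63, 264.67) c2=(374.24, 184.77) c3=(277.72, 224.63)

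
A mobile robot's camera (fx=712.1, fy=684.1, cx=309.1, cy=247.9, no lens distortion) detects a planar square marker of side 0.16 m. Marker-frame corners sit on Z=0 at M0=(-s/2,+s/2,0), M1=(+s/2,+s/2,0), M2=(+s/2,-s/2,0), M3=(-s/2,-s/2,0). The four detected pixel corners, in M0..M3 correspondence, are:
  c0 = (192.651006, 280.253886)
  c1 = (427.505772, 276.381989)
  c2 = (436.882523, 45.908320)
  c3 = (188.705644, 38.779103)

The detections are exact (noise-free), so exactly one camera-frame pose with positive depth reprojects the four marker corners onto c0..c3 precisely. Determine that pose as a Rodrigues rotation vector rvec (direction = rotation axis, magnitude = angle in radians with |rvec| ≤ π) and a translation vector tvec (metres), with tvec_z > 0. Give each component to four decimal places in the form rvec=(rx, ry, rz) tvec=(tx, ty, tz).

rvec=(0.1640, -0.1361, 0.0001) tvec=(0.0033, -0.0576, 0.4675)

Intrinsics K: fx=712.1, fy=684.1, cx=309.1, cy=247.9
Marker side s = 0.16 m; corners in marker frame (Z=0):
  M0 = (-0.0800, +0.0800, 0)
  M1 = (+0.0800, +0.0800, 0)
  M2 = (+0.0800, -0.0800, 0)
  M3 = (-0.0800, -0.0800, 0)
Detected image corners:
  c0 = (192.651006, 280.253886) px
  c1 = (427.505772, 276.381989) px
  c2 = (436.882523, 45.908320) px
  c3 = (188.705644, 38.779103) px
Planar DLT: solve 8×8 A·h = b for H (H[2,2]=1):
  H  [+1598.31153 +90.44488 +314.19010]
  H  [+55.55331 +1529.83959 +163.63443]
  H  [+0.28897 +0.34800 +1.00000]
B = K⁻¹H; ‖b₁‖=2.138812, ‖b₂‖=2.138812; λ = 2/(‖b₁‖+‖b₂‖) = 0.467549, sign → tz>0 ⇒ λ=+0.467549
r₁ = λ·B[:,0] = (+0.99077,-0.01099,+0.13511); r₂ = λ·B[:,1] = (-0.01124,+0.98661,+0.16271)
r₃ = r₁×r₂ = (-0.13509,-0.16273,+0.97738); SVD([r₁ r₂ r₃]) → R = UVᵀ:
  R  [+0.99077 -0.01124 -0.13509]
  R  [-0.01099 +0.98661 -0.16273]
  R  [+0.13511 +0.16271 +0.97738]
t = (+0.00334, -0.05759, +0.46755) m
tr R = 2.954760; θ = arccos((tr R − 1)/2) = 0.213100 rad = 12.210°
axis k = ((R−Rᵀ)₃₂, (R−Rᵀ)₁₃, (R−Rᵀ)₂₁) / (2 sinθ) = (+0.769379, -0.638793, +0.000592)
rvec = θ·k = (+0.163955, -0.136127, +0.000126)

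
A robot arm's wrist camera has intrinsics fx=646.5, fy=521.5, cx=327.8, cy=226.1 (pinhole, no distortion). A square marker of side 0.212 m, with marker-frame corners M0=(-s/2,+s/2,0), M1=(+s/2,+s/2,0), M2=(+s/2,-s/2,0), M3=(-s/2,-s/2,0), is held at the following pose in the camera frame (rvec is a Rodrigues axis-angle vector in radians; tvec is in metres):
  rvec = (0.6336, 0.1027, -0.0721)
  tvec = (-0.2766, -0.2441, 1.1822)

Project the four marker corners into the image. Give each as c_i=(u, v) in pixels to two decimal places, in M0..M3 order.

c0=(136.80, 161.74) c1=(243.33, 157.22) c2=(221.64, 69.26) c3=(103.88, 76.21)

Intrinsics K: fx=646.5, fy=521.5, cx=327.8, cy=226.1
Marker side s = 0.212 m; corners in marker frame (Z=0):
  M0 = (-0.1060, +0.1060, 0)
  M1 = (+0.1060, +0.1060, 0)
  M2 = (+0.1060, -0.1060, 0)
  M3 = (-0.1060, -0.1060, 0)
rvec = (0.6336, 0.1027, -0.0721), |rvec| = θ = 0.64591 rad = 37.008°
Rodrigues: sinθ=0.60192, 1−cosθ=0.20145; R = I + sinθ·[k]× + (1−cosθ)·[k]×²:
    [+0.99240 +0.09861 +0.07365]
    [-0.03577 +0.80365 -0.59403]
    [-0.11776 +0.58688 +0.80106]
t = (-0.2766, -0.2441, 1.1822) m
M0: Pc = R·M0+t = (-0.37134, -0.15512, +1.25689); u = 646.5·(-0.37134)/1.25689 + 327.8 = 136.7954, v = 521.5·(-0.15512)/1.25689 + 226.1 = 161.7381
M1: Pc = R·M1+t = (-0.16095, -0.16271, +1.23193); u = 646.5·(-0.16095)/1.23193 + 327.8 = 243.3337, v = 521.5·(-0.16271)/1.23193 + 226.1 = 157.2236
M2: Pc = R·M2+t = (-0.18186, -0.33308, +1.10751); u = 646.5·(-0.18186)/1.10751 + 327.8 = 221.6413, v = 521.5·(-0.33308)/1.10751 + 226.1 = 69.2611
M3: Pc = R·M3+t = (-0.39225, -0.32549, +1.13247); u = 646.5·(-0.39225)/1.13247 + 327.8 = 103.8765, v = 521.5·(-0.32549)/1.13247 + 226.1 = 76.2108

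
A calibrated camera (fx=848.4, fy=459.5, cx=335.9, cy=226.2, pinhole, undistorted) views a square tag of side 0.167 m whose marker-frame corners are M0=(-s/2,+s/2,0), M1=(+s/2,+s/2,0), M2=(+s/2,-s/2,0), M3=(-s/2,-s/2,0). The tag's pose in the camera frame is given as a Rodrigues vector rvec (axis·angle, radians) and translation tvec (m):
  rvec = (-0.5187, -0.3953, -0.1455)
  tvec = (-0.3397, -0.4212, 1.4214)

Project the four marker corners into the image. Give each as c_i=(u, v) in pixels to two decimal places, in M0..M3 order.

Intrinsics K: fx=848.4, fy=459.5, cx=335.9, cy=226.2
Marker side s = 0.167 m; corners in marker frame (Z=0):
  M0 = (-0.0835, +0.0835, 0)
  M1 = (+0.0835, +0.0835, 0)
  M2 = (+0.0835, -0.0835, 0)
  M3 = (-0.0835, -0.0835, 0)
rvec = (-0.5187, -0.3953, -0.1455), |rvec| = θ = 0.66819 rad = 38.285°
Rodrigues: sinθ=0.61957, 1−cosθ=0.21506; R = I + sinθ·[k]× + (1−cosθ)·[k]×²:
    [+0.91454 +0.23367 -0.33018]
    [-0.03615 +0.86021 +0.50866]
    [+0.40289 -0.45325 +0.79514]
t = (-0.3397, -0.4212, 1.4214) m
M0: Pc = R·M0+t = (-0.39655, -0.34635, +1.34991); u = 848.4·(-0.39655)/1.34991 + 335.9 = 86.6730, v = 459.5·(-0.34635)/1.34991 + 226.2 = 108.3037
M1: Pc = R·M1+t = (-0.24382, -0.35239, +1.41719); u = 848.4·(-0.24382)/1.41719 + 335.9 = 189.9351, v = 459.5·(-0.35239)/1.41719 + 226.2 = 111.9435
M2: Pc = R·M2+t = (-0.28285, -0.49605, +1.49289); u = 848.4·(-0.28285)/1.49289 + 335.9 = 175.1589, v = 459.5·(-0.49605)/1.49289 + 226.2 = 73.5206
M3: Pc = R·M3+t = (-0.43558, -0.49001, +1.42561); u = 848.4·(-0.43558)/1.42561 + 335.9 = 76.6822, v = 459.5·(-0.49001)/1.42561 + 226.2 = 68.2607

c0=(86.67, 108.30) c1=(189.94, 111.94) c2=(175.16, 73.52) c3=(76.68, 68.26)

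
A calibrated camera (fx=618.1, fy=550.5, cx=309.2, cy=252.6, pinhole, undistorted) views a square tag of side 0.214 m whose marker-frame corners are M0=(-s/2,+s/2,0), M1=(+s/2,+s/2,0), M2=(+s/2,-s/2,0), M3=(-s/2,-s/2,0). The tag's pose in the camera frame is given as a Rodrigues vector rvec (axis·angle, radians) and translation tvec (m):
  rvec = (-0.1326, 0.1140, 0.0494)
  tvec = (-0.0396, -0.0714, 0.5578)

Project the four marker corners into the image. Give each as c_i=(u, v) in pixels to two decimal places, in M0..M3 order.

Intrinsics K: fx=618.1, fy=550.5, cx=309.2, cy=252.6
Marker side s = 0.214 m; corners in marker frame (Z=0):
  M0 = (-0.1070, +0.1070, 0)
  M1 = (+0.1070, +0.1070, 0)
  M2 = (+0.1070, -0.1070, 0)
  M3 = (-0.1070, -0.1070, 0)
rvec = (-0.1326, 0.1140, 0.0494), |rvec| = θ = 0.18171 rad = 10.411°
Rodrigues: sinθ=0.18071, 1−cosθ=0.01646; R = I + sinθ·[k]× + (1−cosθ)·[k]×²:
    [+0.99230 -0.05667 +0.11011]
    [+0.04159 +0.99002 +0.13468]
    [-0.11664 -0.12906 +0.98475]
t = (-0.0396, -0.0714, 0.5578) m
M0: Pc = R·M0+t = (-0.15184, +0.03008, +0.55647); u = 618.1·(-0.15184)/0.55647 + 309.2 = 140.5440, v = 550.5·(+0.03008)/0.55647 + 252.6 = 282.3587
M1: Pc = R·M1+t = (+0.06051, +0.03898, +0.53151); u = 618.1·(+0.06051)/0.53151 + 309.2 = 379.5716, v = 550.5·(+0.03898)/0.53151 + 252.6 = 292.9747
M2: Pc = R·M2+t = (+0.07264, -0.17288, +0.55913); u = 618.1·(+0.07264)/0.55913 + 309.2 = 389.5009, v = 550.5·(-0.17288)/0.55913 + 252.6 = 82.3867
M3: Pc = R·M3+t = (-0.13971, -0.18178, +0.58409); u = 618.1·(-0.13971)/0.58409 + 309.2 = 161.3518, v = 550.5·(-0.18178)/0.58409 + 252.6 = 81.2721

c0=(140.54, 282.36) c1=(379.57, 292.97) c2=(389.50, 82.39) c3=(161.35, 81.27)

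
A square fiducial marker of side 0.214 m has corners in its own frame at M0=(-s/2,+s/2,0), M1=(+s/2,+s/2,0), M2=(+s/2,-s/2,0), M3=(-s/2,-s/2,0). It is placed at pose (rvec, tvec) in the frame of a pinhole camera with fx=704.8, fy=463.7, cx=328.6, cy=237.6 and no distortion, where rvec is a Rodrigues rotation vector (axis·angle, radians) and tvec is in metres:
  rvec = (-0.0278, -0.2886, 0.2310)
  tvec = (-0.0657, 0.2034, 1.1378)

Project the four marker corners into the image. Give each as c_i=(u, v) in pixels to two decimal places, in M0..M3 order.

Intrinsics K: fx=704.8, fy=463.7, cx=328.6, cy=237.6
Marker side s = 0.214 m; corners in marker frame (Z=0):
  M0 = (-0.1070, +0.1070, 0)
  M1 = (+0.1070, +0.1070, 0)
  M2 = (+0.1070, -0.1070, 0)
  M3 = (-0.1070, -0.1070, 0)
rvec = (-0.0278, -0.2886, 0.2310), |rvec| = θ = 0.37071 rad = 21.240°
Rodrigues: sinθ=0.36227, 1−cosθ=0.06793; R = I + sinθ·[k]× + (1−cosθ)·[k]×²:
    [+0.93245 -0.22178 -0.28521]
    [+0.22971 +0.97324 -0.00579]
    [+0.27886 -0.06012 +0.95845]
t = (-0.0657, 0.2034, 1.1378) m
M0: Pc = R·M0+t = (-0.18920, +0.28296, +1.10153); u = 704.8·(-0.18920)/1.10153 + 328.6 = 207.5408, v = 463.7·(+0.28296)/1.10153 + 237.6 = 356.7140
M1: Pc = R·M1+t = (+0.01034, +0.33212, +1.16121); u = 704.8·(+0.01034)/1.16121 + 328.6 = 334.8772, v = 463.7·(+0.33212)/1.16121 + 237.6 = 370.2227
M2: Pc = R·M2+t = (+0.05780, +0.12384, +1.17407); u = 704.8·(+0.05780)/1.17407 + 328.6 = 363.2994, v = 463.7·(+0.12384)/1.17407 + 237.6 = 286.5116
M3: Pc = R·M3+t = (-0.14174, +0.07468, +1.11439); u = 704.8·(-0.14174)/1.11439 + 328.6 = 238.9551, v = 463.7·(+0.07468)/1.11439 + 237.6 = 268.6761

c0=(207.54, 356.71) c1=(334.88, 370.22) c2=(363.30, 286.51) c3=(238.96, 268.68)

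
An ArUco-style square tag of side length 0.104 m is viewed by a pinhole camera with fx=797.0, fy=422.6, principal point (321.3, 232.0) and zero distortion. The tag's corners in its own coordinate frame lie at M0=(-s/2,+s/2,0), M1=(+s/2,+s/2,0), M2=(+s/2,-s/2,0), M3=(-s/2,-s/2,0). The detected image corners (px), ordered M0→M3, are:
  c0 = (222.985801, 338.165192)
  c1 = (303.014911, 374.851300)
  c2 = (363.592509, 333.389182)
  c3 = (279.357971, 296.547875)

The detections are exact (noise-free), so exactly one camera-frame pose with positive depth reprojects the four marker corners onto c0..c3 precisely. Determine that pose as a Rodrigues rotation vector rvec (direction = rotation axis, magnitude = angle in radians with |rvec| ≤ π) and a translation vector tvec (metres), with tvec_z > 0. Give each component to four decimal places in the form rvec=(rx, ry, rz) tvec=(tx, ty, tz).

rvec=(0.1806, 0.2666, 0.6305) tvec=(-0.0293, 0.1906, 0.7758)

Intrinsics K: fx=797.0, fy=422.6, cx=321.3, cy=232.0
Marker side s = 0.104 m; corners in marker frame (Z=0):
  M0 = (-0.0520, +0.0520, 0)
  M1 = (+0.0520, +0.0520, 0)
  M2 = (+0.0520, -0.0520, 0)
  M3 = (-0.0520, -0.0520, 0)
Detected image corners:
  c0 = (222.985801, 338.165192) px
  c1 = (303.014911, 374.851300) px
  c2 = (363.592509, 333.389182) px
  c3 = (279.357971, 296.547875) px
Planar DLT: solve 8×8 A·h = b for H (H[2,2]=1):
  H  [+717.71913 -469.15084 +291.23101]
  H  [+271.13975 +506.10068 +335.84710]
  H  [-0.24527 +0.31772 +1.00000]
B = K⁻¹H; ‖b₁‖=1.288998, ‖b₂‖=1.288998; λ = 2/(‖b₁‖+‖b₂‖) = 0.775796, sign → tz>0 ⇒ λ=+0.775796
r₁ = λ·B[:,0] = (+0.77533,+0.60221,-0.19028); r₂ = λ·B[:,1] = (-0.55604,+0.79377,+0.24649)
r₃ = r₁×r₂ = (+0.29947,-0.08531,+0.95028); SVD([r₁ r₂ r₃]) → R = UVᵀ:
  R  [+0.77533 -0.55604 +0.29947]
  R  [+0.60221 +0.79377 -0.08531]
  R  [-0.19028 +0.24649 +0.95028]
t = (-0.02927, +0.19064, +0.77580) m
tr R = 2.519384; θ = arccos((tr R − 1)/2) = 0.707957 rad = 40.563°
axis k = ((R−Rᵀ)₃₂, (R−Rᵀ)₁₃, (R−Rᵀ)₂₁) / (2 sinθ) = (+0.255115, +0.376565, +0.890570)
rvec = θ·k = (+0.180610, +0.266592, +0.630485)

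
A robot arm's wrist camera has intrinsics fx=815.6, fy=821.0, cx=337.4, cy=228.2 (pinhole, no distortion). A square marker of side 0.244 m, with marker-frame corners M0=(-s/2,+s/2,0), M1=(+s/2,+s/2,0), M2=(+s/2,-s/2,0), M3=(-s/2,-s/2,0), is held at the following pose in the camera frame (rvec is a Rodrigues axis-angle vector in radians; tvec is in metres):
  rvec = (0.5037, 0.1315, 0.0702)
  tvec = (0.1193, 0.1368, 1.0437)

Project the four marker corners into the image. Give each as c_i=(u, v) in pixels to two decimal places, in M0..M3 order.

c0=(333.31, 398.31) c1=(513.85, 420.70) c2=(542.46, 263.99) c3=(339.73, 243.09)

Intrinsics K: fx=815.6, fy=821.0, cx=337.4, cy=228.2
Marker side s = 0.244 m; corners in marker frame (Z=0):
  M0 = (-0.1220, +0.1220, 0)
  M1 = (+0.1220, +0.1220, 0)
  M2 = (+0.1220, -0.1220, 0)
  M3 = (-0.1220, -0.1220, 0)
rvec = (0.5037, 0.1315, 0.0702), |rvec| = θ = 0.52529 rad = 30.097°
Rodrigues: sinθ=0.50147, 1−cosθ=0.13482; R = I + sinθ·[k]× + (1−cosθ)·[k]×²:
    [+0.98914 -0.03465 +0.14281]
    [+0.09938 +0.87363 -0.47634]
    [-0.10826 +0.48536 +0.86758]
t = (0.1193, 0.1368, 1.0437) m
M0: Pc = R·M0+t = (-0.00560, +0.23126, +1.11612); u = 815.6·(-0.00560)/1.11612 + 337.4 = 333.3056, v = 821.0·(+0.23126)/1.11612 + 228.2 = 398.3094
M1: Pc = R·M1+t = (+0.23575, +0.25551, +1.08971); u = 815.6·(+0.23575)/1.08971 + 337.4 = 513.8474, v = 821.0·(+0.25551)/1.08971 + 228.2 = 420.7022
M2: Pc = R·M2+t = (+0.24420, +0.04234, +0.97128); u = 815.6·(+0.24420)/0.97128 + 337.4 = 542.4617, v = 821.0·(+0.04234)/0.97128 + 228.2 = 263.9907
M3: Pc = R·M3+t = (+0.00285, +0.01809, +0.99769); u = 815.6·(+0.00285)/0.99769 + 337.4 = 339.7316, v = 821.0·(+0.01809)/0.99769 + 228.2 = 243.0890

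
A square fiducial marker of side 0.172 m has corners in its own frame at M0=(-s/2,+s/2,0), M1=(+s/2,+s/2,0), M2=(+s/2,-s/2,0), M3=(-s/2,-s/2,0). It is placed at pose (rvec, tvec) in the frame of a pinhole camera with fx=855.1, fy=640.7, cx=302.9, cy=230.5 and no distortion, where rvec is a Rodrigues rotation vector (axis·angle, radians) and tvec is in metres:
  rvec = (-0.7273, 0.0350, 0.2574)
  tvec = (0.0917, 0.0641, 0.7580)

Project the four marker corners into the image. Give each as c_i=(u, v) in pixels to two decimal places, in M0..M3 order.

Intrinsics K: fx=855.1, fy=640.7, cx=302.9, cy=230.5
Marker side s = 0.172 m; corners in marker frame (Z=0):
  M0 = (-0.0860, +0.0860, 0)
  M1 = (+0.0860, +0.0860, 0)
  M2 = (+0.0860, -0.0860, 0)
  M3 = (-0.0860, -0.0860, 0)
rvec = (-0.7273, 0.0350, 0.2574), |rvec| = θ = 0.77230 rad = 44.249°
Rodrigues: sinθ=0.69778, 1−cosθ=0.28369; R = I + sinθ·[k]× + (1−cosθ)·[k]×²:
    [+0.96790 -0.24467 -0.05742]
    [+0.22046 +0.71689 +0.66141]
    [-0.12067 -0.65284 +0.74782]
t = (0.0917, 0.0641, 0.7580) m
M0: Pc = R·M0+t = (-0.01258, +0.10679, +0.71223); u = 855.1·(-0.01258)/0.71223 + 302.9 = 287.7947, v = 640.7·(+0.10679)/0.71223 + 230.5 = 326.5676
M1: Pc = R·M1+t = (+0.15390, +0.14471, +0.69148); u = 855.1·(+0.15390)/0.69148 + 302.9 = 493.2141, v = 640.7·(+0.14471)/0.69148 + 230.5 = 364.5851
M2: Pc = R·M2+t = (+0.19598, +0.02141, +0.80377); u = 855.1·(+0.19598)/0.80377 + 302.9 = 511.3980, v = 640.7·(+0.02141)/0.80377 + 230.5 = 247.5637
M3: Pc = R·M3+t = (+0.02950, -0.01651, +0.82452); u = 855.1·(+0.02950)/0.82452 + 302.9 = 333.4962, v = 640.7·(-0.01651)/0.82452 + 230.5 = 217.6693

c0=(287.79, 326.57) c1=(493.21, 364.59) c2=(511.40, 247.56) c3=(333.50, 217.67)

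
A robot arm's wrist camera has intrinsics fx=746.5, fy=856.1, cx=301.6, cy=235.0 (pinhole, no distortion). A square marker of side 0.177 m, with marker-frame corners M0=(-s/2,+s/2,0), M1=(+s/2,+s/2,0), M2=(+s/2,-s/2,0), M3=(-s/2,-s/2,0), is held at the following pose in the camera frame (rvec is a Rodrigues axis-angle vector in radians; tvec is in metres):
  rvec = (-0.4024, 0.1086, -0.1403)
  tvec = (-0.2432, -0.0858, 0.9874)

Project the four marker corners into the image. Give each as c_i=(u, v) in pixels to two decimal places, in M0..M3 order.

c0=(52.37, 242.78) c1=(186.36, 217.68) c2=(179.46, 83.02) c3=(54.71, 108.20)

Intrinsics K: fx=746.5, fy=856.1, cx=301.6, cy=235.0
Marker side s = 0.177 m; corners in marker frame (Z=0):
  M0 = (-0.0885, +0.0885, 0)
  M1 = (+0.0885, +0.0885, 0)
  M2 = (+0.0885, -0.0885, 0)
  M3 = (-0.0885, -0.0885, 0)
rvec = (-0.4024, 0.1086, -0.1403), |rvec| = θ = 0.43978 rad = 25.197°
Rodrigues: sinθ=0.42574, 1−cosθ=0.09515; R = I + sinθ·[k]× + (1−cosθ)·[k]×²:
    [+0.98451 +0.11432 +0.13291]
    [-0.15732 +0.91065 +0.38206]
    [-0.07736 -0.39705 +0.91453]
t = (-0.2432, -0.0858, 0.9874) m
M0: Pc = R·M0+t = (-0.32021, +0.00872, +0.95911); u = 746.5·(-0.32021)/0.95911 + 301.6 = 52.3700, v = 856.1·(+0.00872)/0.95911 + 235.0 = 242.7794
M1: Pc = R·M1+t = (-0.14595, -0.01913, +0.94541); u = 746.5·(-0.14595)/0.94541 + 301.6 = 186.3553, v = 856.1·(-0.01913)/0.94541 + 235.0 = 217.6768
M2: Pc = R·M2+t = (-0.16619, -0.18032, +1.01569); u = 746.5·(-0.16619)/1.01569 + 301.6 = 179.4574, v = 856.1·(-0.18032)/1.01569 + 235.0 = 83.0170
M3: Pc = R·M3+t = (-0.34045, -0.15247, +1.02939); u = 746.5·(-0.34045)/1.02939 + 301.6 = 54.7113, v = 856.1·(-0.15247)/1.02939 + 235.0 = 108.1970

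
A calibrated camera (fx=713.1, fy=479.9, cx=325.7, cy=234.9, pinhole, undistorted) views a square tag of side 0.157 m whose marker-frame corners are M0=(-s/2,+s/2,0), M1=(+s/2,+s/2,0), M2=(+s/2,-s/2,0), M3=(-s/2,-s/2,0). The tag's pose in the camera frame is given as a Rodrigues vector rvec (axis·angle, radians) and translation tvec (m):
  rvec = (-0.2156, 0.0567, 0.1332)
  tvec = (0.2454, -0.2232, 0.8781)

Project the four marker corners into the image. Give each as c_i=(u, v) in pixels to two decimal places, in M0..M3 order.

c0=(454.72, 147.98) c1=(585.79, 157.91) c2=(593.53, 78.72) c3=(467.15, 70.12)

Intrinsics K: fx=713.1, fy=479.9, cx=325.7, cy=234.9
Marker side s = 0.157 m; corners in marker frame (Z=0):
  M0 = (-0.0785, +0.0785, 0)
  M1 = (+0.0785, +0.0785, 0)
  M2 = (+0.0785, -0.0785, 0)
  M3 = (-0.0785, -0.0785, 0)
rvec = (-0.2156, 0.0567, 0.1332), |rvec| = θ = 0.25969 rad = 14.879°
Rodrigues: sinθ=0.25678, 1−cosθ=0.03353; R = I + sinθ·[k]× + (1−cosθ)·[k]×²:
    [+0.98958 -0.13779 +0.04179]
    [+0.12563 +0.96807 +0.21694]
    [-0.07034 -0.20943 +0.97529]
t = (0.2454, -0.2232, 0.8781) m
M0: Pc = R·M0+t = (+0.15690, -0.15707, +0.86718); u = 713.1·(+0.15690)/0.86718 + 325.7 = 454.7233, v = 479.9·(-0.15707)/0.86718 + 234.9 = 147.9779
M1: Pc = R·M1+t = (+0.31227, -0.13734, +0.85614); u = 713.1·(+0.31227)/0.85614 + 325.7 = 585.7946, v = 479.9·(-0.13734)/0.85614 + 234.9 = 157.9127
M2: Pc = R·M2+t = (+0.33390, -0.28933, +0.88902); u = 713.1·(+0.33390)/0.88902 + 325.7 = 593.5267, v = 479.9·(-0.28933)/0.88902 + 234.9 = 78.7164
M3: Pc = R·M3+t = (+0.17853, -0.30906, +0.90006); u = 713.1·(+0.17853)/0.90006 + 325.7 = 467.1488, v = 479.9·(-0.30906)/0.90006 + 234.9 = 70.1163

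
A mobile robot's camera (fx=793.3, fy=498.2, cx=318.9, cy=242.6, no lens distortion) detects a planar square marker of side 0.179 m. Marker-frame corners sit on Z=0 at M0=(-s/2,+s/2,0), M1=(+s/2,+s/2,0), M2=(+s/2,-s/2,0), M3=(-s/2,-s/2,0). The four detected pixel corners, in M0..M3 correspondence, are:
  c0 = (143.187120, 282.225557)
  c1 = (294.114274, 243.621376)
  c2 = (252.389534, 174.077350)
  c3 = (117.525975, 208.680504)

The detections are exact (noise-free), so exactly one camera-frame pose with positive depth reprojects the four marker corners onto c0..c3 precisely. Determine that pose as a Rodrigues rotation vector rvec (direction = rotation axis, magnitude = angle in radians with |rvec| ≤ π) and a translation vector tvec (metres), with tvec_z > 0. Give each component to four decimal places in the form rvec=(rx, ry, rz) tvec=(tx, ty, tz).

rvec=(-0.6064, 0.1260, -0.3721) tvec=(-0.1373, -0.0323, 0.9222)

Intrinsics K: fx=793.3, fy=498.2, cx=318.9, cy=242.6
Marker side s = 0.179 m; corners in marker frame (Z=0):
  M0 = (-0.0895, +0.0895, 0)
  M1 = (+0.0895, +0.0895, 0)
  M2 = (+0.0895, -0.0895, 0)
  M3 = (-0.0895, -0.0895, 0)
Detected image corners:
  c0 = (143.187120, 282.225557) px
  c1 = (294.114274, 243.621376) px
  c2 = (252.389534, 174.077350) px
  c3 = (117.525975, 208.680504) px
Planar DLT: solve 8×8 A·h = b for H (H[2,2]=1):
  H  [+794.18363 +61.83759 +200.80945]
  H  [-205.66431 +257.46784 +225.15950]
  H  [-0.00793 -0.62615 +1.00000]
B = K⁻¹H; ‖b₁‖=1.084401, ‖b₂‖=1.084401; λ = 2/(‖b₁‖+‖b₂‖) = 0.922168, sign → tz>0 ⇒ λ=+0.922168
r₁ = λ·B[:,0] = (+0.92613,-0.37712,-0.00731); r₂ = λ·B[:,1] = (+0.30400,+0.75775,-0.57741)
r₃ = r₁×r₂ = (+0.22330,+0.53254,+0.81642); SVD([r₁ r₂ r₃]) → R = UVᵀ:
  R  [+0.92613 +0.30400 +0.22330]
  R  [-0.37712 +0.75775 +0.53254]
  R  [-0.00731 -0.57741 +0.81642]
t = (-0.13727, -0.03228, +0.92217) m
tr R = 2.500299; θ = arccos((tr R − 1)/2) = 0.722508 rad = 41.397°
axis k = ((R−Rᵀ)₃₂, (R−Rᵀ)₁₃, (R−Rᵀ)₂₁) / (2 sinθ) = (-0.839261, +0.174368, -0.515012)
rvec = θ·k = (-0.606373, +0.125982, -0.372101)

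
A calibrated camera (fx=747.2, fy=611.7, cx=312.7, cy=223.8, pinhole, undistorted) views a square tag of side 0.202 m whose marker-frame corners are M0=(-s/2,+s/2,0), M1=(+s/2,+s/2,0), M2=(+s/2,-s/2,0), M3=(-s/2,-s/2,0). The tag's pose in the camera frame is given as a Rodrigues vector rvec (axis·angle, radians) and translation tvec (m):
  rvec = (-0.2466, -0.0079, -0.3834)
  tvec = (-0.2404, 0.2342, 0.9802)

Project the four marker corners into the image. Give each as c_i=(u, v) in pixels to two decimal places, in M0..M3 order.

Intrinsics K: fx=747.2, fy=611.7, cx=312.7, cy=223.8
Marker side s = 0.202 m; corners in marker frame (Z=0):
  M0 = (-0.1010, +0.1010, 0)
  M1 = (+0.1010, +0.1010, 0)
  M2 = (+0.1010, -0.1010, 0)
  M3 = (-0.1010, -0.1010, 0)
rvec = (-0.2466, -0.0079, -0.3834), |rvec| = θ = 0.45593 rad = 26.123°
Rodrigues: sinθ=0.44029, 1−cosθ=0.10215; R = I + sinθ·[k]× + (1−cosθ)·[k]×²:
    [+0.92774 +0.37121 +0.03883]
    [-0.36930 +0.89788 +0.23963]
    [+0.05409 -0.23666 +0.97009]
t = (-0.2404, 0.2342, 0.9802) m
M0: Pc = R·M0+t = (-0.29661, +0.36219, +0.95083); u = 747.2·(-0.29661)/0.95083 + 312.7 = 79.6141, v = 611.7·(+0.36219)/0.95083 + 223.8 = 456.8045
M1: Pc = R·M1+t = (-0.10921, +0.28759, +0.96176); u = 747.2·(-0.10921)/0.96176 + 312.7 = 227.8567, v = 611.7·(+0.28759)/0.96176 + 223.8 = 406.7115
M2: Pc = R·M2+t = (-0.18419, +0.10621, +1.00957); u = 747.2·(-0.18419)/1.00957 + 312.7 = 176.3764, v = 611.7·(+0.10621)/1.00957 + 223.8 = 288.1560
M3: Pc = R·M3+t = (-0.37159, +0.18081, +0.99864); u = 747.2·(-0.37159)/0.99864 + 312.7 = 34.6669, v = 611.7·(+0.18081)/0.99864 + 223.8 = 334.5539

c0=(79.61, 456.80) c1=(227.86, 406.71) c2=(176.38, 288.16) c3=(34.67, 334.55)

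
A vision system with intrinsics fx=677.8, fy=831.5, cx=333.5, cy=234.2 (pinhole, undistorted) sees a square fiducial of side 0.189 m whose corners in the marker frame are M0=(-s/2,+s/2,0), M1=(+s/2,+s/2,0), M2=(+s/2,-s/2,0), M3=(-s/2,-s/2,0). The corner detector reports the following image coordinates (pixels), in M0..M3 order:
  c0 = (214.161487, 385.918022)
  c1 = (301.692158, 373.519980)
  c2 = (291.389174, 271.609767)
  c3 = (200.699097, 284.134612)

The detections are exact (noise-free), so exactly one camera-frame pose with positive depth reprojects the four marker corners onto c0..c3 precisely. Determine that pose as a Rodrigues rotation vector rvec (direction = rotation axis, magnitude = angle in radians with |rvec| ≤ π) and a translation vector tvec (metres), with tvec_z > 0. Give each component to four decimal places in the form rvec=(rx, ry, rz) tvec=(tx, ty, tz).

rvec=(0.2674, -0.0379, -0.1075) tvec=(-0.1719, 0.1645, 1.4328)

Intrinsics K: fx=677.8, fy=831.5, cx=333.5, cy=234.2
Marker side s = 0.189 m; corners in marker frame (Z=0):
  M0 = (-0.0945, +0.0945, 0)
  M1 = (+0.0945, +0.0945, 0)
  M2 = (+0.0945, -0.0945, 0)
  M3 = (-0.0945, -0.0945, 0)
Detected image corners:
  c0 = (214.161487, 385.918022) px
  c1 = (301.692158, 373.519980) px
  c2 = (291.389174, 271.609767) px
  c3 = (200.699097, 284.134612) px
Planar DLT: solve 8×8 A·h = b for H (H[2,2]=1):
  H  [+475.39461 +109.58814 +252.15740]
  H  [-60.63322 +599.84610 +329.67852]
  H  [+0.01610 +0.18545 +1.00000]
B = K⁻¹H; ‖b₁‖=0.697954, ‖b₂‖=0.697954; λ = 2/(‖b₁‖+‖b₂‖) = 1.432759, sign → tz>0 ⇒ λ=+1.432759
r₁ = λ·B[:,0] = (+0.99356,-0.11098,+0.02307); r₂ = λ·B[:,1] = (+0.10092,+0.95876,+0.26570)
r₃ = r₁×r₂ = (-0.05161,-0.26166,+0.96378); SVD([r₁ r₂ r₃]) → R = UVᵀ:
  R  [+0.99356 +0.10092 -0.05161]
  R  [-0.11098 +0.95876 -0.26166]
  R  [+0.02307 +0.26570 +0.96378]
t = (-0.17195, +0.16452, +1.43276) m
tr R = 2.916095; θ = arccos((tr R − 1)/2) = 0.290686 rad = 16.655°
axis k = ((R−Rᵀ)₃₂, (R−Rᵀ)₁₃, (R−Rᵀ)₂₁) / (2 sinθ) = (+0.919990, -0.130276, -0.369657)
rvec = θ·k = (+0.267428, -0.037869, -0.107454)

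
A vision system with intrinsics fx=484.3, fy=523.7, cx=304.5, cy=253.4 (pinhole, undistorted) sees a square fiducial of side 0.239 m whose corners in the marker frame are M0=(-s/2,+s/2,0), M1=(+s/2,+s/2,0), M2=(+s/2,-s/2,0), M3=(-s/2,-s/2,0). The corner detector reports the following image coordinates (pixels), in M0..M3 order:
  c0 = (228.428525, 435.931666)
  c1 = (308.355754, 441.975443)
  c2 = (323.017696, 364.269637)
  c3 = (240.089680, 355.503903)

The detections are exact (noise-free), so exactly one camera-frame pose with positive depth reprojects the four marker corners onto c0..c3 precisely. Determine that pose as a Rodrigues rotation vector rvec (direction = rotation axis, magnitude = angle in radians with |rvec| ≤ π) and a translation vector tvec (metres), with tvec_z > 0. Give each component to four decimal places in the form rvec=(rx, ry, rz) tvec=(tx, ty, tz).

rvec=(0.2628, -0.1618, 0.1567) tvec=(-0.0841, 0.3932, 1.4018)

Intrinsics K: fx=484.3, fy=523.7, cx=304.5, cy=253.4
Marker side s = 0.239 m; corners in marker frame (Z=0):
  M0 = (-0.1195, +0.1195, 0)
  M1 = (+0.1195, +0.1195, 0)
  M2 = (+0.1195, -0.1195, 0)
  M3 = (-0.1195, -0.1195, 0)
Detected image corners:
  c0 = (228.428525, 435.931666) px
  c1 = (308.355754, 441.975443) px
  c2 = (323.017696, 364.269637) px
  c3 = (240.089680, 355.503903) px
Planar DLT: solve 8×8 A·h = b for H (H[2,2]=1):
  H  [+375.67570 -7.09176 +275.45658]
  H  [+81.85683 +400.56674 +400.30258]
  H  [+0.12767 +0.17483 +1.00000]
B = K⁻¹H; ‖b₁‖=0.713351, ‖b₂‖=0.713351; λ = 2/(‖b₁‖+‖b₂‖) = 1.401835, sign → tz>0 ⇒ λ=+1.401835
r₁ = λ·B[:,0] = (+0.97489,+0.13252,+0.17897); r₂ = λ·B[:,1] = (-0.17462,+0.95365,+0.24508)
r₃ = r₁×r₂ = (-0.13820,-0.27018,+0.95284); SVD([r₁ r₂ r₃]) → R = UVᵀ:
  R  [+0.97489 -0.17462 -0.13820]
  R  [+0.13252 +0.95365 -0.27018]
  R  [+0.17897 +0.24508 +0.95284]
t = (-0.08407, +0.39323, +1.40184) m
tr R = 2.881376; θ = arccos((tr R − 1)/2) = 0.346143 rad = 19.833°
axis k = ((R−Rᵀ)₃₂, (R−Rᵀ)₁₃, (R−Rᵀ)₂₁) / (2 sinθ) = (+0.759362, -0.467425, +0.452640)
rvec = θ·k = (+0.262848, -0.161796, +0.156678)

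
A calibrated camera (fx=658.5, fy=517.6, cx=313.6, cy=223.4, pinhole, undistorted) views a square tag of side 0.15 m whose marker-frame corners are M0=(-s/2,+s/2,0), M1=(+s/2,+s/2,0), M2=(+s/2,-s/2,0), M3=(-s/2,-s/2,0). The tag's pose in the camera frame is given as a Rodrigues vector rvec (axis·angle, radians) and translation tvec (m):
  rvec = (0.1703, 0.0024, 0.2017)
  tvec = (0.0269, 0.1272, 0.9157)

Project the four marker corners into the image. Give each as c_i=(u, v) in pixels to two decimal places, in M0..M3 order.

Intrinsics K: fx=658.5, fy=517.6, cx=313.6, cy=223.4
Marker side s = 0.15 m; corners in marker frame (Z=0):
  M0 = (-0.0750, +0.0750, 0)
  M1 = (+0.0750, +0.0750, 0)
  M2 = (+0.0750, -0.0750, 0)
  M3 = (-0.0750, -0.0750, 0)
rvec = (0.1703, 0.0024, 0.2017), |rvec| = θ = 0.26399 rad = 15.126°
Rodrigues: sinθ=0.26093, 1−cosθ=0.03464; R = I + sinθ·[k]× + (1−cosθ)·[k]×²:
    [+0.97977 -0.19916 +0.01945]
    [+0.19957 +0.96536 -0.16809]
    [+0.01470 +0.16857 +0.98558]
t = (0.0269, 0.1272, 0.9157) m
M0: Pc = R·M0+t = (-0.06152, +0.18463, +0.92724); u = 658.5·(-0.06152)/0.92724 + 313.6 = 269.9101, v = 517.6·(+0.18463)/0.92724 + 223.4 = 326.4658
M1: Pc = R·M1+t = (+0.08545, +0.21457, +0.92945); u = 658.5·(+0.08545)/0.92945 + 313.6 = 374.1373, v = 517.6·(+0.21457)/0.92945 + 223.4 = 342.8919
M2: Pc = R·M2+t = (+0.11532, +0.06977, +0.90416); u = 658.5·(+0.11532)/0.90416 + 313.6 = 397.5877, v = 517.6·(+0.06977)/0.90416 + 223.4 = 263.3384
M3: Pc = R·M3+t = (-0.03165, +0.03983, +0.90195); u = 658.5·(-0.03165)/0.90195 + 313.6 = 290.4960, v = 517.6·(+0.03983)/0.90195 + 223.4 = 246.2573

c0=(269.91, 326.47) c1=(374.14, 342.89) c2=(397.59, 263.34) c3=(290.50, 246.26)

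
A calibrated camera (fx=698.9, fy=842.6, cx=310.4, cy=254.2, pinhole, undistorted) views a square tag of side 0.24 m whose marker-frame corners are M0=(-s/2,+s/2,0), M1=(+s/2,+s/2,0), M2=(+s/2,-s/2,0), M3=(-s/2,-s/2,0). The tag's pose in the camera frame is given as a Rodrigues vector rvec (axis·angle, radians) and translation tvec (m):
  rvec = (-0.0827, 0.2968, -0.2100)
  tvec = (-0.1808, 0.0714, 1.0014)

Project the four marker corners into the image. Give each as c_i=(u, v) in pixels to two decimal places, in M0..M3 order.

Intrinsics K: fx=698.9, fy=842.6, cx=310.4, cy=254.2
Marker side s = 0.24 m; corners in marker frame (Z=0):
  M0 = (-0.1200, +0.1200, 0)
  M1 = (+0.1200, +0.1200, 0)
  M2 = (+0.1200, -0.1200, 0)
  M3 = (-0.1200, -0.1200, 0)
rvec = (-0.0827, 0.2968, -0.2100), |rvec| = θ = 0.37287 rad = 21.364°
Rodrigues: sinθ=0.36429, 1−cosθ=0.06871; R = I + sinθ·[k]× + (1−cosθ)·[k]×²:
    [+0.93467 +0.19304 +0.29855]
    [-0.21730 +0.97482 +0.04999]
    [-0.28139 -0.11160 +0.95308]
t = (-0.1808, 0.0714, 1.0014) m
M0: Pc = R·M0+t = (-0.26980, +0.21445, +1.02177); u = 698.9·(-0.26980)/1.02177 + 310.4 = 125.8581, v = 842.6·(+0.21445)/1.02177 + 254.2 = 431.0488
M1: Pc = R·M1+t = (-0.04548, +0.16230, +0.95424); u = 698.9·(-0.04548)/0.95424 + 310.4 = 277.0930, v = 842.6·(+0.16230)/0.95424 + 254.2 = 397.5144
M2: Pc = R·M2+t = (-0.09180, -0.07165, +0.98103); u = 698.9·(-0.09180)/0.98103 + 310.4 = 244.9970, v = 842.6·(-0.07165)/0.98103 + 254.2 = 192.6560
M3: Pc = R·M3+t = (-0.31612, -0.01950, +1.04856); u = 698.9·(-0.31612)/1.04856 + 310.4 = 99.6923, v = 842.6·(-0.01950)/1.04856 + 254.2 = 238.5278

c0=(125.86, 431.05) c1=(277.09, 397.51) c2=(245.00, 192.66) c3=(99.69, 238.53)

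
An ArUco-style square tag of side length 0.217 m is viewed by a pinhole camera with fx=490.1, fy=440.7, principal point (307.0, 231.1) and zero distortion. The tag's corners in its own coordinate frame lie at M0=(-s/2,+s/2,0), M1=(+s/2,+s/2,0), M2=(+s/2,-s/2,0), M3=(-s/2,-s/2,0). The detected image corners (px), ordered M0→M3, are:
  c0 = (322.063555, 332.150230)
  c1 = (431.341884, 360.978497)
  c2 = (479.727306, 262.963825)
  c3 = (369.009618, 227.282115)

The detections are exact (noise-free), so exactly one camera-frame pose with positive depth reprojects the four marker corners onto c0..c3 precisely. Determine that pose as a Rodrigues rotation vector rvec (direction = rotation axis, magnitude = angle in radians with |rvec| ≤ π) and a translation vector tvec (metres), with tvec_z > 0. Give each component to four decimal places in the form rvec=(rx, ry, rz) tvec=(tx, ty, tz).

rvec=(0.1850, -0.1932, 0.3473) tvec=(0.1644, 0.1278, 0.8515)

Intrinsics K: fx=490.1, fy=440.7, cx=307.0, cy=231.1
Marker side s = 0.217 m; corners in marker frame (Z=0):
  M0 = (-0.1085, +0.1085, 0)
  M1 = (+0.1085, +0.1085, 0)
  M2 = (+0.1085, -0.1085, 0)
  M3 = (-0.1085, -0.1085, 0)
Detected image corners:
  c0 = (322.063555, 332.150230) px
  c1 = (431.341884, 360.978497) px
  c2 = (479.727306, 262.963825) px
  c3 = (369.009618, 227.282115) px
Planar DLT: solve 8×8 A·h = b for H (H[2,2]=1):
  H  [+609.69281 -151.02867 +401.62426]
  H  [+224.31457 +517.79101 +297.23720]
  H  [+0.25678 +0.17157 +1.00000]
B = K⁻¹H; ‖b₁‖=1.174444, ‖b₂‖=1.174444; λ = 2/(‖b₁‖+‖b₂‖) = 0.851467, sign → tz>0 ⇒ λ=+0.851467
r₁ = λ·B[:,0] = (+0.92228,+0.31874,+0.21864); r₂ = λ·B[:,1] = (-0.35390,+0.92380,+0.14609)
r₃ = r₁×r₂ = (-0.15542,-0.21211,+0.96481); SVD([r₁ r₂ r₃]) → R = UVᵀ:
  R  [+0.92228 -0.35390 -0.15542]
  R  [+0.31874 +0.92380 -0.21211]
  R  [+0.21864 +0.14609 +0.96481]
t = (+0.16439, +0.12778, +0.85147) m
tr R = 2.810892; θ = arccos((tr R − 1)/2) = 0.438367 rad = 25.117°
axis k = ((R−Rᵀ)₃₂, (R−Rᵀ)₁₃, (R−Rᵀ)₂₁) / (2 sinθ) = (+0.421949, -0.440632, +0.792340)
rvec = θ·k = (+0.184969, -0.193159, +0.347336)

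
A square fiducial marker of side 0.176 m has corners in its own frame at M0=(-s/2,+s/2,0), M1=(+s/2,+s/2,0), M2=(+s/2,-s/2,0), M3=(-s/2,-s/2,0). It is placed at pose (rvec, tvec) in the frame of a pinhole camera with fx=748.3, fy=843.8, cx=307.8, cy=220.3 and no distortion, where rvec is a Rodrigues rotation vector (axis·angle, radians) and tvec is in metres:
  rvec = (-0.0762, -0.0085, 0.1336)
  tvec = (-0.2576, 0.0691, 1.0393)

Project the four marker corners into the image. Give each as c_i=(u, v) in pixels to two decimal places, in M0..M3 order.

c0=(49.37, 338.27) c1=(175.89, 357.38) c2=(194.30, 215.36) c3=(69.42, 196.42)

Intrinsics K: fx=748.3, fy=843.8, cx=307.8, cy=220.3
Marker side s = 0.176 m; corners in marker frame (Z=0):
  M0 = (-0.0880, +0.0880, 0)
  M1 = (+0.0880, +0.0880, 0)
  M2 = (+0.0880, -0.0880, 0)
  M3 = (-0.0880, -0.0880, 0)
rvec = (-0.0762, -0.0085, 0.1336), |rvec| = θ = 0.15404 rad = 8.826°
Rodrigues: sinθ=0.15343, 1−cosθ=0.01184; R = I + sinθ·[k]× + (1−cosθ)·[k]×²:
    [+0.99106 -0.13275 -0.01355]
    [+0.13340 +0.98820 +0.07533]
    [+0.00339 -0.07647 +0.99707]
t = (-0.2576, 0.0691, 1.0393) m
M0: Pc = R·M0+t = (-0.35649, +0.14432, +1.03227); u = 748.3·(-0.35649)/1.03227 + 307.8 = 49.3750, v = 843.8·(+0.14432)/1.03227 + 220.3 = 338.2719
M1: Pc = R·M1+t = (-0.18207, +0.16780, +1.03287); u = 748.3·(-0.18207)/1.03287 + 307.8 = 175.8935, v = 843.8·(+0.16780)/1.03287 + 220.3 = 357.3838
M2: Pc = R·M2+t = (-0.15871, -0.00612, +1.04633); u = 748.3·(-0.15871)/1.04633 + 307.8 = 194.2992, v = 843.8·(-0.00612)/1.04633 + 220.3 = 215.3626
M3: Pc = R·M3+t = (-0.33313, -0.02960, +1.04573); u = 748.3·(-0.33313)/1.04573 + 307.8 = 69.4194, v = 843.8·(-0.02960)/1.04573 + 220.3 = 196.4158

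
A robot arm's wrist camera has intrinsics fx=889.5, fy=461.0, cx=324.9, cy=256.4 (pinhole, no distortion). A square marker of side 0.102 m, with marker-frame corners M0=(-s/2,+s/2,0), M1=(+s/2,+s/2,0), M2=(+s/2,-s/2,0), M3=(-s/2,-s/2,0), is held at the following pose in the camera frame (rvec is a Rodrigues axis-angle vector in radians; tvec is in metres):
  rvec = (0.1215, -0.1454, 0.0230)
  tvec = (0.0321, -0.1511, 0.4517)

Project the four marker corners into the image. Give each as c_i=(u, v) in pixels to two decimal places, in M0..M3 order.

c0=(285.47, 152.80) c1=(479.65, 157.53) c2=(490.14, 51.89) c3=(290.93, 43.43)

Intrinsics K: fx=889.5, fy=461.0, cx=324.9, cy=256.4
Marker side s = 0.102 m; corners in marker frame (Z=0):
  M0 = (-0.0510, +0.0510, 0)
  M1 = (+0.0510, +0.0510, 0)
  M2 = (+0.0510, -0.0510, 0)
  M3 = (-0.0510, -0.0510, 0)
rvec = (0.1215, -0.1454, 0.0230), |rvec| = θ = 0.19087 rad = 10.936°
Rodrigues: sinθ=0.18972, 1−cosθ=0.01816; R = I + sinθ·[k]× + (1−cosθ)·[k]×²:
    [+0.98920 -0.03167 -0.14313]
    [+0.01405 +0.99238 -0.12243]
    [+0.14591 +0.11910 +0.98210]
t = (0.0321, -0.1511, 0.4517) m
M0: Pc = R·M0+t = (-0.01996, -0.10121, +0.45033); u = 889.5·(-0.01996)/0.45033 + 324.9 = 285.4668, v = 461.0·(-0.10121)/0.45033 + 256.4 = 152.7971
M1: Pc = R·M1+t = (+0.08093, -0.09977, +0.46522); u = 889.5·(+0.08093)/0.46522 + 324.9 = 479.6474, v = 461.0·(-0.09977)/0.46522 + 256.4 = 157.5321
M2: Pc = R·M2+t = (+0.08416, -0.20099, +0.45307); u = 889.5·(+0.08416)/0.45307 + 324.9 = 490.1380, v = 461.0·(-0.20099)/0.45307 + 256.4 = 51.8865
M3: Pc = R·M3+t = (-0.01673, -0.20243, +0.43818); u = 889.5·(-0.01673)/0.43818 + 324.9 = 290.9304, v = 461.0·(-0.20243)/0.43818 + 256.4 = 43.4319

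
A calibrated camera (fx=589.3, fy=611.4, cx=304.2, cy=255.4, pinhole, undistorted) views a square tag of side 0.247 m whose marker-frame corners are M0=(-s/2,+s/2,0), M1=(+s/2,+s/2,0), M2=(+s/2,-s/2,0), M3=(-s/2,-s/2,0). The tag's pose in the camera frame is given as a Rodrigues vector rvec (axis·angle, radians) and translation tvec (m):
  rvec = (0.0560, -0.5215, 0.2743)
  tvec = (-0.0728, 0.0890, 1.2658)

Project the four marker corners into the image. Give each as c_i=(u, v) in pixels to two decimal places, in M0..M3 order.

Intrinsics K: fx=589.3, fy=611.4, cx=304.2, cy=255.4
Marker side s = 0.247 m; corners in marker frame (Z=0):
  M0 = (-0.1235, +0.1235, 0)
  M1 = (+0.1235, +0.1235, 0)
  M2 = (+0.1235, -0.1235, 0)
  M3 = (-0.1235, -0.1235, 0)
rvec = (0.0560, -0.5215, 0.2743), |rvec| = θ = 0.59189 rad = 33.913°
Rodrigues: sinθ=0.55793, 1−cosθ=0.17011; R = I + sinθ·[k]× + (1−cosθ)·[k]×²:
    [+0.83141 -0.27274 -0.48412]
    [+0.24438 +0.96194 -0.12225]
    [+0.49904 -0.01667 +0.86642]
t = (-0.0728, 0.0890, 1.2658) m
M0: Pc = R·M0+t = (-0.20916, +0.17762, +1.20211); u = 589.3·(-0.20916)/1.20211 + 304.2 = 201.6640, v = 611.4·(+0.17762)/1.20211 + 255.4 = 345.7380
M1: Pc = R·M1+t = (-0.00380, +0.23798, +1.32537); u = 589.3·(-0.00380)/1.32537 + 304.2 = 302.5083, v = 611.4·(+0.23798)/1.32537 + 255.4 = 365.1817
M2: Pc = R·M2+t = (+0.06356, +0.00038, +1.32949); u = 589.3·(+0.06356)/1.32949 + 304.2 = 332.3743, v = 611.4·(+0.00038)/1.32949 + 255.4 = 255.5753
M3: Pc = R·M3+t = (-0.14180, -0.05998, +1.20623); u = 589.3·(-0.14180)/1.20623 + 304.2 = 234.9263, v = 611.4·(-0.05998)/1.20623 + 255.4 = 224.9975

c0=(201.66, 345.74) c1=(302.51, 365.18) c2=(332.37, 255.58) c3=(234.93, 225.00)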